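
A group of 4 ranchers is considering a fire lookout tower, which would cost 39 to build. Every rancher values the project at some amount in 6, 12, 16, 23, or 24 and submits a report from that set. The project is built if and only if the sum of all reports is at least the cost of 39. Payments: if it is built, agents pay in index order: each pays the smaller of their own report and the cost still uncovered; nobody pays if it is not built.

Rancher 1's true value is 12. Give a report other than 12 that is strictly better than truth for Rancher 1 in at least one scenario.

6

Suppose Rancher 2 reports 6, Rancher 3 reports 6 and Rancher 4 reports 23.
Report 12: project built, pays 12, utility 12 - 12 = 0.
Report 6: project built, pays 6, utility 12 - 6 = 6.
So reporting 6 beats truth here (6 > 0).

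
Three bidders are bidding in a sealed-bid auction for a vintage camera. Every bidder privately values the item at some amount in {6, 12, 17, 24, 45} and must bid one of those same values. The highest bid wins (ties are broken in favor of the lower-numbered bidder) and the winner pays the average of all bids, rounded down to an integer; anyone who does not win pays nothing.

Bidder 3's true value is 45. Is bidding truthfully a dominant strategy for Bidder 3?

No

Consider the case where Bidder 1 bids 6 and Bidder 2 bids 6.
Truthful bid 45: wins, pays 19, utility 45 - 19 = 26.
Bid 12 instead: wins, pays 8, utility 45 - 8 = 37.
Since 37 > 26, bidding 12 is strictly better here, so truthful bidding is not dominant.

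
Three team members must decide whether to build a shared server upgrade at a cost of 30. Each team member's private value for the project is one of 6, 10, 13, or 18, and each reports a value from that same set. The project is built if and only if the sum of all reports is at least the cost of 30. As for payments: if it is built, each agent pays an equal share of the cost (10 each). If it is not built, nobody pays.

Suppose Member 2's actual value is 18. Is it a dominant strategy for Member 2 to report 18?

Check each profile of the others' reports and compare truth against every alternative report.
Others report (6, 6): truth gives 8, best alternative gives 0.
Others report (6, 10): truth gives 8, best alternative gives 0.
Others report (10, 6): truth gives 8, best alternative gives 0.
Others report (6, 13): truth gives 8, best alternative gives 8.
Others report (6, 18): truth gives 8, best alternative gives 8.
Others report (10, 10): truth gives 8, best alternative gives 8.
(Remaining 10 profiles checked similarly; truth is weakly best in each.)
In every case the truthful report is at least as good as any alternative, so it is a dominant strategy.

Yes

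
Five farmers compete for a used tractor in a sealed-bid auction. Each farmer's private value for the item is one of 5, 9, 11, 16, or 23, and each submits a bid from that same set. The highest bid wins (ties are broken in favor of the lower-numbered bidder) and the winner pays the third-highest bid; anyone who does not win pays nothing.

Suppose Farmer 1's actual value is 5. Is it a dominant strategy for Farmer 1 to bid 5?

Yes

Check each profile of the others' bids and compare truth against every alternative bid.
Others bid (5, 5, 9, 9): truth gives 0, best alternative gives -4.
Others bid (5, 9, 5, 9): truth gives 0, best alternative gives -4.
Others bid (5, 9, 9, 5): truth gives 0, best alternative gives -4.
Others bid (5, 9, 9, 9): truth gives 0, best alternative gives -4.
Others bid (9, 5, 5, 9): truth gives 0, best alternative gives -4.
Others bid (9, 5, 9, 5): truth gives 0, best alternative gives -4.
(Remaining 619 profiles checked similarly; truth is weakly best in each.)
In every case the truthful bid is at least as good as any alternative, so it is a dominant strategy.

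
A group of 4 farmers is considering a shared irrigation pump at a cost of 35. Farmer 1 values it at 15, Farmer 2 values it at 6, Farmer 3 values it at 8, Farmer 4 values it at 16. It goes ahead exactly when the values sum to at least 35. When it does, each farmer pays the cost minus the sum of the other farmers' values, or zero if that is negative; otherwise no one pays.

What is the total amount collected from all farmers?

11

Total value 45 ≥ cost 35, so it is built.
Farmer 1: others sum to 30; max(0, 35 - 30) = 5.
Farmer 2: others sum to 39; max(0, 35 - 39) = 0.
Farmer 3: others sum to 37; max(0, 35 - 37) = 0.
Farmer 4: others sum to 29; max(0, 35 - 29) = 6.
Total collected = 5 + 0 + 0 + 6 = 11.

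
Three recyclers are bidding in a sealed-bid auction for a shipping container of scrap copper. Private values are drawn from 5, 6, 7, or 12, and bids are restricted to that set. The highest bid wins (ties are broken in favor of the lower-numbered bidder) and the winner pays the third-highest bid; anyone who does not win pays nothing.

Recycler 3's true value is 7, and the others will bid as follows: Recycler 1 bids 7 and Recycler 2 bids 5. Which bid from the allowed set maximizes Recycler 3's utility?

12

Bid 5: loses, pays 0, utility 0.
Bid 6: loses, pays 0, utility 0.
Bid 7: loses, pays 0, utility 0.
Bid 12: wins, pays 5, utility 7 - 5 = 2.
The best choice is 12 with utility 2.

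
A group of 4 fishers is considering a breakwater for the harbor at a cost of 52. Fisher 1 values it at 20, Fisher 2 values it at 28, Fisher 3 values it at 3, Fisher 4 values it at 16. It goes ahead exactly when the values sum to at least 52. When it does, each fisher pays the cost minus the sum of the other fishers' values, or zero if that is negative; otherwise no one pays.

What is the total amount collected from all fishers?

Total value 67 ≥ cost 52, so it is built.
Fisher 1: others sum to 47; max(0, 52 - 47) = 5.
Fisher 2: others sum to 39; max(0, 52 - 39) = 13.
Fisher 3: others sum to 64; max(0, 52 - 64) = 0.
Fisher 4: others sum to 51; max(0, 52 - 51) = 1.
Total collected = 5 + 13 + 0 + 1 = 19.

19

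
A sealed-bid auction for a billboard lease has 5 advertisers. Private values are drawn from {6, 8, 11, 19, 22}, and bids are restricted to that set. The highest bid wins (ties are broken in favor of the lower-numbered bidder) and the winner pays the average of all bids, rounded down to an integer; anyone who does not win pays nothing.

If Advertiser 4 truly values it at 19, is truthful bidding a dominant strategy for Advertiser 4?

No

Consider the case where Advertiser 1 bids 6, Advertiser 2 bids 6, Advertiser 3 bids 6 and Advertiser 5 bids 6.
Truthful bid 19: wins, pays 8, utility 19 - 8 = 11.
Bid 8 instead: wins, pays 6, utility 19 - 6 = 13.
Since 13 > 11, bidding 8 is strictly better here, so truthful bidding is not dominant.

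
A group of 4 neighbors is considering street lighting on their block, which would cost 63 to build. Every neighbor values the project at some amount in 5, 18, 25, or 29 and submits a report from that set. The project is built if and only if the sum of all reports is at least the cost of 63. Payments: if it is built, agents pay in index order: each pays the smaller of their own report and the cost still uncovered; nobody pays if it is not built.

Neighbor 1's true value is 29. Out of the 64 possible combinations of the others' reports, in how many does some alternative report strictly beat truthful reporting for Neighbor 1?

Others report (5, 5, 29): truth gives 0; report 25 gives 4 > 0. Violating.
Others report (5, 18, 18): truth gives 0; report 25 gives 4 > 0. Violating.
Others report (5, 18, 25): truth gives 0; report 18 gives 11 > 0. Violating.
Others report (5, 18, 29): truth gives 0; report 18 gives 11 > 0. Violating.
Others report (5, 5, 5): truth gives 0; no alternative beats it.
Others report (5, 5, 18): truth gives 0; no alternative beats it.
(Checking all 64 profiles: 57 have a profitable deviation, 7 do not.)

57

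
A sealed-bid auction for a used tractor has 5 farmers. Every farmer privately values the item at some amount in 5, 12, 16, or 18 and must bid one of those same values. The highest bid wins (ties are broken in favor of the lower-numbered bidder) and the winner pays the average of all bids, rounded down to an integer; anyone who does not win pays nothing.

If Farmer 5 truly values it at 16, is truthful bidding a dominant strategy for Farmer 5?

Consider the case where Farmer 1 bids 5, Farmer 2 bids 5, Farmer 3 bids 5 and Farmer 4 bids 5.
Truthful bid 16: wins, pays 7, utility 16 - 7 = 9.
Bid 12 instead: wins, pays 6, utility 16 - 6 = 10.
Since 10 > 9, bidding 12 is strictly better here, so truthful bidding is not dominant.

No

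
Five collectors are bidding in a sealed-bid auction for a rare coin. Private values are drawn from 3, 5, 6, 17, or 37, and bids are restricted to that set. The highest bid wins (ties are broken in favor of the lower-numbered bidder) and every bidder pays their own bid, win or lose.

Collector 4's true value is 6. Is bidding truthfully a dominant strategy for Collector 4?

No

Consider the case where Collector 1 bids 3, Collector 2 bids 3, Collector 3 bids 3 and Collector 5 bids 3.
Truthful bid 6: wins, pays 6, utility 6 - 6 = 0.
Bid 5 instead: wins, pays 5, utility 6 - 5 = 1.
Since 1 > 0, bidding 5 is strictly better here, so truthful bidding is not dominant.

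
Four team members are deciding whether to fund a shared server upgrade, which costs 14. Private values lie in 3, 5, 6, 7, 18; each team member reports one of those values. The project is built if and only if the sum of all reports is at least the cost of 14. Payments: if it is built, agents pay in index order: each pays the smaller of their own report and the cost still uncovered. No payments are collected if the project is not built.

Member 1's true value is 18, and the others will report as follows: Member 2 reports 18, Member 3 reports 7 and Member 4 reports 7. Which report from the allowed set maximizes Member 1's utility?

3

Report 3: project built, pays 3, utility 18 - 3 = 15.
Report 5: project built, pays 5, utility 18 - 5 = 13.
Report 6: project built, pays 6, utility 18 - 6 = 12.
Report 7: project built, pays 7, utility 18 - 7 = 11.
Report 18: project built, pays 14, utility 18 - 14 = 4.
The best choice is 3 with utility 15.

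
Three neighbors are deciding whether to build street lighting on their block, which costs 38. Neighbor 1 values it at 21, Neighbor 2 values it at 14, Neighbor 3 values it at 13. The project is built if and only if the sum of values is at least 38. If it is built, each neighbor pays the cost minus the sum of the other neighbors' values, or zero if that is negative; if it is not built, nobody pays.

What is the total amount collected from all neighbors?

Total value 48 ≥ cost 38, so it is built.
Neighbor 1: others sum to 27; max(0, 38 - 27) = 11.
Neighbor 2: others sum to 34; max(0, 38 - 34) = 4.
Neighbor 3: others sum to 35; max(0, 38 - 35) = 3.
Total collected = 11 + 4 + 3 = 18.

18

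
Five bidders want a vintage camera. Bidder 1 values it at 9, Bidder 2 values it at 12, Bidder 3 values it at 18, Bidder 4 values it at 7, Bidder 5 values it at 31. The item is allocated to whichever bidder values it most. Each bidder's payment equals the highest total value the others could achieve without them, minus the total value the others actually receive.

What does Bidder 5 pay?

18

Bidder 5 has the highest value and receives the item.
Without Bidder 5, the item would go to the next-highest value, 18, so the others could achieve 18.
With Bidder 5 present and winning, the others receive nothing, so their total is 0.
Payment = 18 - 0 = 18.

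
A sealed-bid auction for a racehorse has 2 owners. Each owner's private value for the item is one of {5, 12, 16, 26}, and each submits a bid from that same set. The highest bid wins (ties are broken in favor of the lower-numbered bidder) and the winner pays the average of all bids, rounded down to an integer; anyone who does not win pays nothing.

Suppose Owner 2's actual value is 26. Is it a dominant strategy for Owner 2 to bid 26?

Consider the case where Owner 1 bids 5.
Truthful bid 26: wins, pays 15, utility 26 - 15 = 11.
Bid 12 instead: wins, pays 8, utility 26 - 8 = 18.
Since 18 > 11, bidding 12 is strictly better here, so truthful bidding is not dominant.

No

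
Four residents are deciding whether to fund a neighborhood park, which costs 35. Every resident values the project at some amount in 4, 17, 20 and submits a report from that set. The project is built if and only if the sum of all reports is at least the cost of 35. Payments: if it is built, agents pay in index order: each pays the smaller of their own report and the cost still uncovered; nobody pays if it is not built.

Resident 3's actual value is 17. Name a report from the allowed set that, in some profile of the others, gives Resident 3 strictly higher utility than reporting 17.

4

Suppose Resident 1 reports 4, Resident 2 reports 17 and Resident 4 reports 17.
Report 17: project built, pays 14, utility 17 - 14 = 3.
Report 4: project built, pays 4, utility 17 - 4 = 13.
So reporting 4 beats truth here (13 > 3).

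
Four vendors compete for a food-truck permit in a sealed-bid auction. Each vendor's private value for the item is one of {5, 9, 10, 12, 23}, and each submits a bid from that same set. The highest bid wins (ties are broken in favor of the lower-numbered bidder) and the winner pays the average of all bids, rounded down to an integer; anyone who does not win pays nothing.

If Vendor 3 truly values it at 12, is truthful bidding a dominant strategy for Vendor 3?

No

Consider the case where Vendor 1 bids 5, Vendor 2 bids 5 and Vendor 4 bids 10.
Truthful bid 12: wins, pays 8, utility 12 - 8 = 4.
Bid 10 instead: wins, pays 7, utility 12 - 7 = 5.
Since 5 > 4, bidding 10 is strictly better here, so truthful bidding is not dominant.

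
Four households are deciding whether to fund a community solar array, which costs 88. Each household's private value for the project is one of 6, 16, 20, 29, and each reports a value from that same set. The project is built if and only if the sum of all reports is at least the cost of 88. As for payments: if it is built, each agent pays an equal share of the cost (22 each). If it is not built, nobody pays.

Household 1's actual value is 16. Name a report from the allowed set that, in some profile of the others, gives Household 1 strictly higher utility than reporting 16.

Suppose Household 2 reports 16, Household 3 reports 29 and Household 4 reports 29.
Report 16: project built, pays 22, utility 16 - 22 = -6.
Report 6: project not built, utility 0.
So reporting 6 beats truth here (0 > -6).

6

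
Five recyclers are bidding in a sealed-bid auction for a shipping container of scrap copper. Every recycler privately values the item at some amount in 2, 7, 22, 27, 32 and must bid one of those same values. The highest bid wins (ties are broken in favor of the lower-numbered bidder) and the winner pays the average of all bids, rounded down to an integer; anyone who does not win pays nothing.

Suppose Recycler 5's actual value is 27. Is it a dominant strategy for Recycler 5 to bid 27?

No

Consider the case where Recycler 1 bids 2, Recycler 2 bids 2, Recycler 3 bids 2 and Recycler 4 bids 2.
Truthful bid 27: wins, pays 7, utility 27 - 7 = 20.
Bid 7 instead: wins, pays 3, utility 27 - 3 = 24.
Since 24 > 20, bidding 7 is strictly better here, so truthful bidding is not dominant.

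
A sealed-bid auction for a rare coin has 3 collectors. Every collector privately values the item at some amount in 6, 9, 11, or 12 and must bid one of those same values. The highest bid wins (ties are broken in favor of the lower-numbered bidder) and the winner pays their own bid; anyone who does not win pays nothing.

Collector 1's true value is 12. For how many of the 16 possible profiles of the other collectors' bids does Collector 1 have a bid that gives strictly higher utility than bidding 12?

Others bid (6, 6): truth gives 0; bid 6 gives 6 > 0. Violating.
Others bid (6, 9): truth gives 0; bid 9 gives 3 > 0. Violating.
Others bid (6, 11): truth gives 0; bid 11 gives 1 > 0. Violating.
Others bid (9, 6): truth gives 0; bid 9 gives 3 > 0. Violating.
Others bid (6, 12): truth gives 0; no alternative beats it.
Others bid (9, 12): truth gives 0; no alternative beats it.
(Checking all 16 profiles: 9 have a profitable deviation, 7 do not.)

9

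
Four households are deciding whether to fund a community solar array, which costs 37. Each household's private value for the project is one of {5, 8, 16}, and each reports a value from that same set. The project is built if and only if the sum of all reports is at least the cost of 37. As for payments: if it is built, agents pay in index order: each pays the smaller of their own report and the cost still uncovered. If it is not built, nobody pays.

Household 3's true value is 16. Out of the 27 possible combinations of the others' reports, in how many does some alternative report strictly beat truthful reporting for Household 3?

Others report (5, 8, 16): truth gives 0; report 8 gives 8 > 0. Violating.
Others report (5, 16, 8): truth gives 0; report 8 gives 8 > 0. Violating.
Others report (5, 16, 16): truth gives 0; report 5 gives 11 > 0. Violating.
Others report (8, 5, 16): truth gives 0; report 8 gives 8 > 0. Violating.
Others report (5, 5, 5): truth gives 0; no alternative beats it.
Others report (5, 5, 8): truth gives 0; no alternative beats it.
(Checking all 27 profiles: 13 have a profitable deviation, 14 do not.)

13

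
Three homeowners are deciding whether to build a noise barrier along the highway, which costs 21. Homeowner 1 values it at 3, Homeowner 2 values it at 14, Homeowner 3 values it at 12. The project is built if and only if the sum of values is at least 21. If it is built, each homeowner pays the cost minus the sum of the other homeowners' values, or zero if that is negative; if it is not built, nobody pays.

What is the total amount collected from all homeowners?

Total value 29 ≥ cost 21, so it is built.
Homeowner 1: others sum to 26; max(0, 21 - 26) = 0.
Homeowner 2: others sum to 15; max(0, 21 - 15) = 6.
Homeowner 3: others sum to 17; max(0, 21 - 17) = 4.
Total collected = 0 + 6 + 4 = 10.

10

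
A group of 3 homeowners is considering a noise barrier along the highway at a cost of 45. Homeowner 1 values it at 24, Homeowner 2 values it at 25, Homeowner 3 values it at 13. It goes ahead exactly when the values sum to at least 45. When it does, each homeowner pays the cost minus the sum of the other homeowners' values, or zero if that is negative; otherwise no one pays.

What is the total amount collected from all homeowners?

Total value 62 ≥ cost 45, so it is built.
Homeowner 1: others sum to 38; max(0, 45 - 38) = 7.
Homeowner 2: others sum to 37; max(0, 45 - 37) = 8.
Homeowner 3: others sum to 49; max(0, 45 - 49) = 0.
Total collected = 7 + 8 + 0 = 15.

15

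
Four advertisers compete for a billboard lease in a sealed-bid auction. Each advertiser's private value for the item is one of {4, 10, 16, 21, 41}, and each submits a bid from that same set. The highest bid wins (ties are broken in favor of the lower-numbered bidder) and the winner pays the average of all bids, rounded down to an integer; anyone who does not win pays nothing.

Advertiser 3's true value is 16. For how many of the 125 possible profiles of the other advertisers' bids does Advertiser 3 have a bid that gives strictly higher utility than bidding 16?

22

Others bid (4, 4, 4): truth gives 9; bid 10 gives 11 > 9. Violating.
Others bid (4, 4, 10): truth gives 8; bid 10 gives 9 > 8. Violating.
Others bid (4, 4, 21): truth gives 0; bid 21 gives 4 > 0. Violating.
Others bid (4, 10, 21): truth gives 0; bid 21 gives 2 > 0. Violating.
Others bid (4, 4, 16): truth gives 6; no alternative beats it.
Others bid (4, 4, 41): truth gives 0; no alternative beats it.
(Checking all 125 profiles: 22 have a profitable deviation, 103 do not.)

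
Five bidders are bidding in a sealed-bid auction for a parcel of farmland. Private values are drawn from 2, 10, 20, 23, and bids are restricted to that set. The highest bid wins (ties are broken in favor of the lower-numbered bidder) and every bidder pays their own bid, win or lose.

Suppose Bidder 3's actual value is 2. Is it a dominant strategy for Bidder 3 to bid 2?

Check each profile of the others' bids and compare truth against every alternative bid.
Others bid (2, 2, 2, 20): truth gives -2, best alternative gives -10.
Others bid (2, 2, 2, 23): truth gives -2, best alternative gives -10.
Others bid (2, 2, 10, 20): truth gives -2, best alternative gives -10.
Others bid (2, 2, 10, 23): truth gives -2, best alternative gives -10.
Others bid (2, 2, 20, 2): truth gives -2, best alternative gives -10.
Others bid (2, 2, 20, 10): truth gives -2, best alternative gives -10.
(Remaining 250 profiles checked similarly; truth is weakly best in each.)
In every case the truthful bid is at least as good as any alternative, so it is a dominant strategy.

Yes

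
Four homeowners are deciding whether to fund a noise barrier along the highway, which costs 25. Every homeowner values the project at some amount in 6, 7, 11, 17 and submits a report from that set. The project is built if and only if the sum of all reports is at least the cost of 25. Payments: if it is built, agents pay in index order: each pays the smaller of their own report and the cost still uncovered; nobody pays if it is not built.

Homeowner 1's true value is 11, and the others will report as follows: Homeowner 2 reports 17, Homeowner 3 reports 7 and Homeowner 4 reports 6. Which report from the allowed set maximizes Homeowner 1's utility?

Report 6: project built, pays 6, utility 11 - 6 = 5.
Report 7: project built, pays 7, utility 11 - 7 = 4.
Report 11: project built, pays 11, utility 11 - 11 = 0.
Report 17: project built, pays 17, utility 11 - 17 = -6.
The best choice is 6 with utility 5.

6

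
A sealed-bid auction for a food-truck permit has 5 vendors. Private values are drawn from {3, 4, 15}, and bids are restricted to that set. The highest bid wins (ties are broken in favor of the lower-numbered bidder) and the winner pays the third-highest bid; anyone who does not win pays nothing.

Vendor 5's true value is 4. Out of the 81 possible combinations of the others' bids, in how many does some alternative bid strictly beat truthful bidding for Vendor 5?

4

Others bid (3, 3, 3, 4): truth gives 0; bid 15 gives 1 > 0. Violating.
Others bid (3, 3, 4, 3): truth gives 0; bid 15 gives 1 > 0. Violating.
Others bid (3, 4, 3, 3): truth gives 0; bid 15 gives 1 > 0. Violating.
Others bid (4, 3, 3, 3): truth gives 0; bid 15 gives 1 > 0. Violating.
Others bid (3, 3, 3, 3): truth gives 1; no alternative beats it.
Others bid (3, 3, 3, 15): truth gives 0; no alternative beats it.
(Checking all 81 profiles: 4 have a profitable deviation, 77 do not.)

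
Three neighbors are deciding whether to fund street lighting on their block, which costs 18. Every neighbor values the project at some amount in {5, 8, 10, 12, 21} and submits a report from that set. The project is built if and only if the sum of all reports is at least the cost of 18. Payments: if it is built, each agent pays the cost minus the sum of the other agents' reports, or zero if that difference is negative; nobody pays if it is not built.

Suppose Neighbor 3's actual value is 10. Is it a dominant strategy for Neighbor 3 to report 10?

Check each profile of the others' reports and compare truth against every alternative report.
Others report (5, 21): truth gives 10, best alternative gives 10.
Others report (8, 10): truth gives 10, best alternative gives 10.
Others report (8, 12): truth gives 10, best alternative gives 10.
Others report (8, 21): truth gives 10, best alternative gives 10.
Others report (10, 8): truth gives 10, best alternative gives 10.
Others report (10, 10): truth gives 10, best alternative gives 10.
(Remaining 19 profiles checked similarly; truth is weakly best in each.)
In every case the truthful report is at least as good as any alternative, so it is a dominant strategy.

Yes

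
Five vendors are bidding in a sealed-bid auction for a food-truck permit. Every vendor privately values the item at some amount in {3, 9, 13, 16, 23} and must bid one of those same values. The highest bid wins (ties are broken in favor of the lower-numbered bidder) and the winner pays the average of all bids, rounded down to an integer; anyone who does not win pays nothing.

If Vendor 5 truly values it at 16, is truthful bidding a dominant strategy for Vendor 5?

Consider the case where Vendor 1 bids 3, Vendor 2 bids 3, Vendor 3 bids 3 and Vendor 4 bids 3.
Truthful bid 16: wins, pays 5, utility 16 - 5 = 11.
Bid 9 instead: wins, pays 4, utility 16 - 4 = 12.
Since 12 > 11, bidding 9 is strictly better here, so truthful bidding is not dominant.

No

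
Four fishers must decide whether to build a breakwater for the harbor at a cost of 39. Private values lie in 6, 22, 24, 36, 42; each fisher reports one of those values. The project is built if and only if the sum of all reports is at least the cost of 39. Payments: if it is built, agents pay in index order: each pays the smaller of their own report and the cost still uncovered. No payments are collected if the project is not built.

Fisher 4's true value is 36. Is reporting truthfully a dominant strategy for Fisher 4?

Check each profile of the others' reports and compare truth against every alternative report.
Others report (6, 6, 36): truth gives 36, best alternative gives 36.
Others report (6, 6, 42): truth gives 36, best alternative gives 36.
Others report (6, 22, 22): truth gives 36, best alternative gives 36.
Others report (6, 22, 24): truth gives 36, best alternative gives 36.
Others report (6, 22, 36): truth gives 36, best alternative gives 36.
Others report (6, 22, 42): truth gives 36, best alternative gives 36.
(Remaining 119 profiles checked similarly; truth is weakly best in each.)
In every case the truthful report is at least as good as any alternative, so it is a dominant strategy.

Yes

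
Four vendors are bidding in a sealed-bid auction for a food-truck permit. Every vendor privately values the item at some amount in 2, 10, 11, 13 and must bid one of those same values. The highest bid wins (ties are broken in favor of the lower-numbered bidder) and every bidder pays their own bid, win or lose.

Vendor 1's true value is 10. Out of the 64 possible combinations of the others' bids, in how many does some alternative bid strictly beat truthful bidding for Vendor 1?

Others bid (2, 2, 2): truth gives 0; bid 2 gives 8 > 0. Violating.
Others bid (2, 2, 11): truth gives -10; bid 11 gives -1 > -10. Violating.
Others bid (2, 2, 13): truth gives -10; bid 2 gives -2 > -10. Violating.
Others bid (2, 10, 11): truth gives -10; bid 11 gives -1 > -10. Violating.
Others bid (2, 2, 10): truth gives 0; no alternative beats it.
Others bid (2, 10, 2): truth gives 0; no alternative beats it.
(Checking all 64 profiles: 57 have a profitable deviation, 7 do not.)

57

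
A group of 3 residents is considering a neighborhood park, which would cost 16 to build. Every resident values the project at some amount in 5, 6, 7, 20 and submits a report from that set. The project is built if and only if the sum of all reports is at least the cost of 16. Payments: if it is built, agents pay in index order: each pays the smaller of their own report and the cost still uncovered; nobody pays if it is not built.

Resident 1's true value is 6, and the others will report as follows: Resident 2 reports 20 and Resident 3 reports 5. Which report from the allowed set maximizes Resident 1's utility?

5

Report 5: project built, pays 5, utility 6 - 5 = 1.
Report 6: project built, pays 6, utility 6 - 6 = 0.
Report 7: project built, pays 7, utility 6 - 7 = -1.
Report 20: project built, pays 16, utility 6 - 16 = -10.
The best choice is 5 with utility 1.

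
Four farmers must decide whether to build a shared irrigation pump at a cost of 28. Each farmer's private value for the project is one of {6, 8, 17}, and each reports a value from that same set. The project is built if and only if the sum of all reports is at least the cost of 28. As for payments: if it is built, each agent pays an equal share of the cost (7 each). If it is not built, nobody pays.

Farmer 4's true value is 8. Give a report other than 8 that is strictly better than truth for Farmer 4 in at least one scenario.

Suppose Farmer 1 reports 6, Farmer 2 reports 6 and Farmer 3 reports 6.
Report 8: project not built, utility 0.
Report 17: project built, pays 7, utility 8 - 7 = 1.
So reporting 17 beats truth here (1 > 0).

17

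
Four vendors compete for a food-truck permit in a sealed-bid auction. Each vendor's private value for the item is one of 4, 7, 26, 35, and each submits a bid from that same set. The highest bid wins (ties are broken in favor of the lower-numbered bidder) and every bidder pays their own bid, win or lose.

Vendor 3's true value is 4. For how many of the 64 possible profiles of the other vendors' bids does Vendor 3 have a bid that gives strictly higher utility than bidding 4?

Others bid (4, 4, 4): truth gives -4; bid 7 gives -3 > -4. Violating.
Others bid (4, 4, 7): truth gives -4; bid 7 gives -3 > -4. Violating.
Others bid (4, 4, 26): truth gives -4; no alternative beats it.
Others bid (4, 4, 35): truth gives -4; no alternative beats it.
(Checking all 64 profiles: 2 have a profitable deviation, 62 do not.)

2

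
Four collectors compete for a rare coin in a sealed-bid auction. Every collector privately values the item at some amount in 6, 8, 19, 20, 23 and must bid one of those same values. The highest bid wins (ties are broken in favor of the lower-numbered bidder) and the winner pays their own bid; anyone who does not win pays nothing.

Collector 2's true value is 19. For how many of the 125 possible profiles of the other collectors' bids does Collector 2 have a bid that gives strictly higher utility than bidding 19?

Others bid (6, 6, 6): truth gives 0; bid 8 gives 11 > 0. Violating.
Others bid (6, 6, 8): truth gives 0; bid 8 gives 11 > 0. Violating.
Others bid (6, 8, 6): truth gives 0; bid 8 gives 11 > 0. Violating.
Others bid (6, 8, 8): truth gives 0; bid 8 gives 11 > 0. Violating.
Others bid (6, 6, 19): truth gives 0; no alternative beats it.
Others bid (6, 6, 20): truth gives 0; no alternative beats it.
(Checking all 125 profiles: 4 have a profitable deviation, 121 do not.)

4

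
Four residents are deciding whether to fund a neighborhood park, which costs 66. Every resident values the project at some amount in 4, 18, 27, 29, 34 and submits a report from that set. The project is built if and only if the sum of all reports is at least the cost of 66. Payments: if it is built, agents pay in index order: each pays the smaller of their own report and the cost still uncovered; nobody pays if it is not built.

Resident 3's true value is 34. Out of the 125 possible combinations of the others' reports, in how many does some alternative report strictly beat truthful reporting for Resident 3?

98

Others report (4, 4, 29): truth gives 0; report 29 gives 5 > 0. Violating.
Others report (4, 4, 34): truth gives 0; report 27 gives 7 > 0. Violating.
Others report (4, 18, 18): truth gives 0; report 27 gives 7 > 0. Violating.
Others report (4, 18, 27): truth gives 0; report 18 gives 16 > 0. Violating.
Others report (4, 4, 4): truth gives 0; no alternative beats it.
Others report (4, 4, 18): truth gives 0; no alternative beats it.
(Checking all 125 profiles: 98 have a profitable deviation, 27 do not.)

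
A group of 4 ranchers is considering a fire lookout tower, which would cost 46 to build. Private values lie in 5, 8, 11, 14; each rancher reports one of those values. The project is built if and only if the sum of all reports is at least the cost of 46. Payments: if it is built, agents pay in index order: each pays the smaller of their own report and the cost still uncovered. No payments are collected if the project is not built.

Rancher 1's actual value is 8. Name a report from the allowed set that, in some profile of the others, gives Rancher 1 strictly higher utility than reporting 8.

Suppose Rancher 2 reports 14, Rancher 3 reports 14 and Rancher 4 reports 14.
Report 8: project built, pays 8, utility 8 - 8 = 0.
Report 5: project built, pays 5, utility 8 - 5 = 3.
So reporting 5 beats truth here (3 > 0).

5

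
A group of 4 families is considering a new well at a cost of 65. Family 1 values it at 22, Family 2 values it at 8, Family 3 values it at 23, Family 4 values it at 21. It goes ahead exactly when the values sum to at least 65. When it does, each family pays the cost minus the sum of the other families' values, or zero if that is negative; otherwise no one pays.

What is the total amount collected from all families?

39

Total value 74 ≥ cost 65, so it is built.
Family 1: others sum to 52; max(0, 65 - 52) = 13.
Family 2: others sum to 66; max(0, 65 - 66) = 0.
Family 3: others sum to 51; max(0, 65 - 51) = 14.
Family 4: others sum to 53; max(0, 65 - 53) = 12.
Total collected = 13 + 0 + 14 + 12 = 39.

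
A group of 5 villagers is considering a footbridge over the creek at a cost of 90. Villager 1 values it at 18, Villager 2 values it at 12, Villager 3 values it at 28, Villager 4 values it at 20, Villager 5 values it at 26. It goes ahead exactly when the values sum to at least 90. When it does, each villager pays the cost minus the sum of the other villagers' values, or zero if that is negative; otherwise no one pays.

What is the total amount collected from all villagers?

Total value 104 ≥ cost 90, so it is built.
Villager 1: others sum to 86; max(0, 90 - 86) = 4.
Villager 2: others sum to 92; max(0, 90 - 92) = 0.
Villager 3: others sum to 76; max(0, 90 - 76) = 14.
Villager 4: others sum to 84; max(0, 90 - 84) = 6.
Villager 5: others sum to 78; max(0, 90 - 78) = 12.
Total collected = 4 + 0 + 14 + 6 + 12 = 36.

36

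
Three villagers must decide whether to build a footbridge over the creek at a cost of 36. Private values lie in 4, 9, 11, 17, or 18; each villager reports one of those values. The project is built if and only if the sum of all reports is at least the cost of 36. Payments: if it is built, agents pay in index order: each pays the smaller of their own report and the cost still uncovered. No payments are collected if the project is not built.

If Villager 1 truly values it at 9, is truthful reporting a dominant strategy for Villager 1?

Consider the case where Villager 2 reports 17 and Villager 3 reports 17.
Truthful report 9: project built, pays 9, utility 9 - 9 = 0.
Report 4 instead: project built, pays 4, utility 9 - 4 = 5.
Since 5 > 0, reporting 4 is strictly better here, so truthful reporting is not dominant.

No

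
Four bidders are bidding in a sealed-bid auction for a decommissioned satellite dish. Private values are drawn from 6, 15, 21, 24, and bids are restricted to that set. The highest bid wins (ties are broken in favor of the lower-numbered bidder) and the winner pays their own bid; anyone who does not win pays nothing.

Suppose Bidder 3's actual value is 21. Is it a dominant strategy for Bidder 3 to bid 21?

No

Consider the case where Bidder 1 bids 6, Bidder 2 bids 6 and Bidder 4 bids 6.
Truthful bid 21: wins, pays 21, utility 21 - 21 = 0.
Bid 15 instead: wins, pays 15, utility 21 - 15 = 6.
Since 6 > 0, bidding 15 is strictly better here, so truthful bidding is not dominant.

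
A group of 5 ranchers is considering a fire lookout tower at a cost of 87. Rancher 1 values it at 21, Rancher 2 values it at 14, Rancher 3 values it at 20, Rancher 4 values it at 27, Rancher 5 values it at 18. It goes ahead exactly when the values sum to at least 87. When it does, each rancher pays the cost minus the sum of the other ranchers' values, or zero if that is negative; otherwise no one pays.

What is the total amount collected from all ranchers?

Total value 100 ≥ cost 87, so it is built.
Rancher 1: others sum to 79; max(0, 87 - 79) = 8.
Rancher 2: others sum to 86; max(0, 87 - 86) = 1.
Rancher 3: others sum to 80; max(0, 87 - 80) = 7.
Rancher 4: others sum to 73; max(0, 87 - 73) = 14.
Rancher 5: others sum to 82; max(0, 87 - 82) = 5.
Total collected = 8 + 1 + 7 + 14 + 5 = 35.

35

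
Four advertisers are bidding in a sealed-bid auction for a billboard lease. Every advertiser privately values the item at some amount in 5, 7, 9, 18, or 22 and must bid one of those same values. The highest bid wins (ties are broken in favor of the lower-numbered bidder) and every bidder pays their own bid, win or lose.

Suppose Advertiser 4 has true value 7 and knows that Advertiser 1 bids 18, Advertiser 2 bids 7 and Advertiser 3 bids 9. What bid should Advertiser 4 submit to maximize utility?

5

Bid 5: loses but pays 5, utility -5.
Bid 7: loses but pays 7, utility -7.
Bid 9: loses but pays 9, utility -9.
Bid 18: loses but pays 18, utility -18.
Bid 22: wins, pays 22, utility 7 - 22 = -15.
The best choice is 5 with utility -5.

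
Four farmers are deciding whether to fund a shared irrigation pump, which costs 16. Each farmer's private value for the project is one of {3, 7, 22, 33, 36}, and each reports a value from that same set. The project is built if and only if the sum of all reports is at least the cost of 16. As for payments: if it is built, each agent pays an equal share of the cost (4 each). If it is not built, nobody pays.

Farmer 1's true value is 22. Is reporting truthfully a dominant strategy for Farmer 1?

Check each profile of the others' reports and compare truth against every alternative report.
Others report (3, 3, 3): truth gives 18, best alternative gives 18.
Others report (3, 3, 7): truth gives 18, best alternative gives 18.
Others report (3, 3, 22): truth gives 18, best alternative gives 18.
Others report (3, 3, 33): truth gives 18, best alternative gives 18.
Others report (3, 3, 36): truth gives 18, best alternative gives 18.
Others report (3, 7, 3): truth gives 18, best alternative gives 18.
(Remaining 119 profiles checked similarly; truth is weakly best in each.)
In every case the truthful report is at least as good as any alternative, so it is a dominant strategy.

Yes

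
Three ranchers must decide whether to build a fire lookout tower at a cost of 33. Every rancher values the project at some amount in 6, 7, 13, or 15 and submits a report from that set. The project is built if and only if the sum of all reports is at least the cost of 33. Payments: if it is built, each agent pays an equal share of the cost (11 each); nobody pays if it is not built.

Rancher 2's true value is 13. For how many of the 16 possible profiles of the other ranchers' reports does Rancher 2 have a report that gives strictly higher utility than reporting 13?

Others report (6, 13): truth gives 0; report 15 gives 2 > 0. Violating.
Others report (13, 6): truth gives 0; report 15 gives 2 > 0. Violating.
Others report (6, 6): truth gives 0; no alternative beats it.
Others report (6, 7): truth gives 0; no alternative beats it.
(Checking all 16 profiles: 2 have a profitable deviation, 14 do not.)

2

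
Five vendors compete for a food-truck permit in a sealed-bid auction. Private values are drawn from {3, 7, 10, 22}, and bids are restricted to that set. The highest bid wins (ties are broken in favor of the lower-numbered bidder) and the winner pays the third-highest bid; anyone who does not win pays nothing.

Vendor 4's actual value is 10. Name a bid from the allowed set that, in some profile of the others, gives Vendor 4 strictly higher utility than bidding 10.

22

Suppose Vendor 1 bids 3, Vendor 2 bids 3, Vendor 3 bids 3 and Vendor 5 bids 22.
Bid 10: loses, pays 0, utility 0.
Bid 22: wins, pays 3, utility 10 - 3 = 7.
So bidding 22 beats truth here (7 > 0).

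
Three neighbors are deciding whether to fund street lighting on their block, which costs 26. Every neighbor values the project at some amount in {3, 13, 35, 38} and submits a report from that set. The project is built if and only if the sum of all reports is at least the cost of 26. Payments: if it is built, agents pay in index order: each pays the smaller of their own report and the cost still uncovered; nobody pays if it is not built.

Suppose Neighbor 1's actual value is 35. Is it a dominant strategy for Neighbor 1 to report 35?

No

Consider the case where Neighbor 2 reports 3 and Neighbor 3 reports 13.
Truthful report 35: project built, pays 26, utility 35 - 26 = 9.
Report 13 instead: project built, pays 13, utility 35 - 13 = 22.
Since 22 > 9, reporting 13 is strictly better here, so truthful reporting is not dominant.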